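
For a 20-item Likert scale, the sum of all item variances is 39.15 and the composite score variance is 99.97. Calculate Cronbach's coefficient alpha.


alpha = (k/(k-1)) * (1 - sum(si^2)/s_total^2)
= (20/19) * (1 - 39.15/99.97)
alpha = 0.6404

0.6404


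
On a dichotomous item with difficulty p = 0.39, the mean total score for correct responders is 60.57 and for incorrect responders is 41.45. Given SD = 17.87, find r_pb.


q = 1 - p = 0.61
rpb = ((M1 - M0) / SD) * sqrt(p * q)
rpb = ((60.57 - 41.45) / 17.87) * sqrt(0.39 * 0.61)
rpb = 0.5219

0.5219


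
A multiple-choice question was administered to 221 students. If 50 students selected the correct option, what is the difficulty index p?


Item difficulty p = number correct / total examinees
p = 50 / 221
p = 0.2262

0.2262


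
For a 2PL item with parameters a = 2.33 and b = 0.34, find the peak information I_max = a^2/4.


For 2PL, max info at theta = b = 0.34
I_max = a^2 / 4 = 2.33^2 / 4
= 5.4289 / 4
I_max = 1.3572

1.3572


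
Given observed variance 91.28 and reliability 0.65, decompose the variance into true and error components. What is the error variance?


var_true = rxx * var_obs = 0.65 * 91.28 = 59.332
var_error = var_obs - var_true
var_error = 91.28 - 59.332
var_error = 31.948

31.948


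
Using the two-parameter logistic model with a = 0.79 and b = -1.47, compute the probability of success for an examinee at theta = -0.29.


a*(theta - b) = 0.79 * (-0.29 - -1.47) = 0.9322
exp(-0.9322) = 0.3937
P = 1 / (1 + 0.3937)
P = 0.7175

0.7175


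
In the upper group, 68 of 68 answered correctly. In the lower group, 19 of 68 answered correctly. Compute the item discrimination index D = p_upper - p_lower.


p_upper = 68/68 = 1.0
p_lower = 19/68 = 0.2794
D = 1.0 - 0.2794 = 0.7206

0.7206


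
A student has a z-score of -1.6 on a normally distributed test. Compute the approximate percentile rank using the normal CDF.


CDF(z) = 0.5 * (1 + erf(z/sqrt(2)))
erf(-1.1314) = -0.8904
CDF = 0.0548
Percentile rank = 0.0548 * 100 = 5.48

5.48


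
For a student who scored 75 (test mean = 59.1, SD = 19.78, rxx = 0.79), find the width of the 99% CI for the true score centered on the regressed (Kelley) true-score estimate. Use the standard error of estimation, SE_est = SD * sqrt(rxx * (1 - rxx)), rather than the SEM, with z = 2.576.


True score estimate = 0.79*75 + 0.21*59.1 = 71.661
SE_est = SD * sqrt(rxx * (1 - rxx)) = 19.78 * sqrt(0.79 * 0.21) = 19.78 * sqrt(0.1659) = 8.056557
CI = T_est +/- z * SE_est, so width = 2 * z * SE_est = 2 * 2.576 * 8.056557
Width = 41.5074

41.5074


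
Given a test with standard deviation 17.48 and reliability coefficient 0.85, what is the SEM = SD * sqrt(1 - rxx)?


SEM = SD * sqrt(1 - rxx)
SEM = 17.48 * sqrt(1 - 0.85)
SEM = 17.48 * sqrt(0.15) = 17.48 * 0.387298
SEM = 6.77

6.77


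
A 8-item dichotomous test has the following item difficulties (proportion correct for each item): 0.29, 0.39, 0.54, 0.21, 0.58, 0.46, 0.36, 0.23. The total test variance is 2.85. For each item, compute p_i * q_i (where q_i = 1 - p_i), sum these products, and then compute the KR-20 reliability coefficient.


For each item, compute p_i * q_i:
  Item 1: 0.29 * 0.71 = 0.2059
  Item 2: 0.39 * 0.61 = 0.2379
  Item 3: 0.54 * 0.46 = 0.2484
  Item 4: 0.21 * 0.79 = 0.1659
  Item 5: 0.58 * 0.42 = 0.2436
  Item 6: 0.46 * 0.54 = 0.2484
  Item 7: 0.36 * 0.64 = 0.2304
  Item 8: 0.23 * 0.77 = 0.1771
Sum(p_i * q_i) = 0.2059 + 0.2379 + 0.2484 + 0.1659 + 0.2436 + 0.2484 + 0.2304 + 0.1771 = 1.7576
KR-20 = (k/(k-1)) * (1 - Sum(p_i*q_i) / Var_total)
= (8/7) * (1 - 1.7576/2.85)
= 1.1429 * 0.3833
KR-20 = 0.4381

0.4381


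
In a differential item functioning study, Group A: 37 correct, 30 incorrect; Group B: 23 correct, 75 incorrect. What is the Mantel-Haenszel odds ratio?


Odds_A = 37/30 = 1.2333
Odds_B = 23/75 = 0.3067
OR = Odds_A / Odds_B = 1.2333 / 0.3067
Exactly, OR = (37 * 75) / (30 * 23) = 2775 / 690
OR = 4.0217

4.0217


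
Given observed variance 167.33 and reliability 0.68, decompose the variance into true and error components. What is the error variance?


var_true = rxx * var_obs = 0.68 * 167.33 = 113.7844
var_error = var_obs - var_true
var_error = 167.33 - 113.7844
var_error = 53.5456

53.5456


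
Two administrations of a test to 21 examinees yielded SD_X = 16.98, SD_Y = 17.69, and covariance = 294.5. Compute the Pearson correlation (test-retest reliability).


r = cov(X,Y) / (SD_X * SD_Y)
r = 294.5 / (16.98 * 17.69)
r = 294.5 / 300.3762
r = 0.9804

0.9804


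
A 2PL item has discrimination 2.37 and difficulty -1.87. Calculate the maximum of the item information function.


For 2PL, max info at theta = b = -1.87
I_max = a^2 / 4 = 2.37^2 / 4
= 5.6169 / 4
I_max = 1.4042

1.4042


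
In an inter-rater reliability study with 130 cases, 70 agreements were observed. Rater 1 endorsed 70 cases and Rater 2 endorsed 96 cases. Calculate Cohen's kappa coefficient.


P_o = 70/130 = 0.538462
P_e = (70*96 + 60*34) / 16900 = 0.518343
kappa = (P_o - P_e) / (1 - P_e)
kappa = (0.538462 - 0.518343) / (1 - 0.518343)
kappa = 0.0418

0.0418


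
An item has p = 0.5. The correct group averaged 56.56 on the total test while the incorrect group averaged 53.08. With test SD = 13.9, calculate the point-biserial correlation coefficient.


q = 1 - p = 0.5
rpb = ((M1 - M0) / SD) * sqrt(p * q)
rpb = ((56.56 - 53.08) / 13.9) * sqrt(0.5 * 0.5)
rpb = 0.1252

0.1252


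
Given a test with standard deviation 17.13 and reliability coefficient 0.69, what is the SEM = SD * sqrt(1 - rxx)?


SEM = SD * sqrt(1 - rxx)
SEM = 17.13 * sqrt(1 - 0.69)
SEM = 17.13 * sqrt(0.31) = 17.13 * 0.556776
SEM = 9.5376

9.5376


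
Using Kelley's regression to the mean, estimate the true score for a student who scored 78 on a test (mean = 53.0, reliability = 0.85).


T_est = rxx * X + (1 - rxx) * mean
T_est = 0.85 * 78 + 0.15 * 53.0
T_est = 66.3 + 7.95
T_est = 74.25

74.25


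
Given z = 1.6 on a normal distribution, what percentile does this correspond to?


CDF(z) = 0.5 * (1 + erf(z/sqrt(2)))
erf(1.1314) = 0.8904
CDF = 0.9452
Percentile rank = 0.9452 * 100 = 94.52

94.52


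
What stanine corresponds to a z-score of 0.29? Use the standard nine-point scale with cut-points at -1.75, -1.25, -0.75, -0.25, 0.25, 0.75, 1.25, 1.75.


Stanine boundaries: [-1.75, -1.25, -0.75, -0.25, 0.25, 0.75, 1.25, 1.75]
z = 0.29
Check each boundary:
  z >= -1.75 -> could be stanine 2
  z >= -1.25 -> could be stanine 3
  z >= -0.75 -> could be stanine 4
  z >= -0.25 -> could be stanine 5
  z >= 0.25 -> could be stanine 6
  z < 0.75
  z < 1.25
  z < 1.75
Highest qualifying boundary gives stanine = 6

6


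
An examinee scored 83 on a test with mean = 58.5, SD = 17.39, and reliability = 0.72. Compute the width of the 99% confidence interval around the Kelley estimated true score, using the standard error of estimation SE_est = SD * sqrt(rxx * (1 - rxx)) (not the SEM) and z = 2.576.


True score estimate = 0.72*83 + 0.28*58.5 = 76.14
SE_est = SD * sqrt(rxx * (1 - rxx)) = 17.39 * sqrt(0.72 * 0.28) = 17.39 * sqrt(0.2016) = 7.808091
CI = T_est +/- z * SE_est, so width = 2 * z * SE_est = 2 * 2.576 * 7.808091
Width = 40.2273

40.2273


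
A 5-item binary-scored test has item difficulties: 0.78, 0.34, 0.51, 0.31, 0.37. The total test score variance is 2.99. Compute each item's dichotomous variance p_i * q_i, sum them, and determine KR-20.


For each item, compute p_i * q_i:
  Item 1: 0.78 * 0.22 = 0.1716
  Item 2: 0.34 * 0.66 = 0.2244
  Item 3: 0.51 * 0.49 = 0.2499
  Item 4: 0.31 * 0.69 = 0.2139
  Item 5: 0.37 * 0.63 = 0.2331
Sum(p_i * q_i) = 0.1716 + 0.2244 + 0.2499 + 0.2139 + 0.2331 = 1.0929
KR-20 = (k/(k-1)) * (1 - Sum(p_i*q_i) / Var_total)
= (5/4) * (1 - 1.0929/2.99)
= 1.25 * 0.6345
KR-20 = 0.7931

0.7931


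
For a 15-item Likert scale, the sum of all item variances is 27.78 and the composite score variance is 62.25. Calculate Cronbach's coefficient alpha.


alpha = (k/(k-1)) * (1 - sum(si^2)/s_total^2)
= (15/14) * (1 - 27.78/62.25)
alpha = 0.5933

0.5933


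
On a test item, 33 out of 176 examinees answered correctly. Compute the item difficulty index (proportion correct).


Item difficulty p = number correct / total examinees
p = 33 / 176
p = 0.1875

0.1875


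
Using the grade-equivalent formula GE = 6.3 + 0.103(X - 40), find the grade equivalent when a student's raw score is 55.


raw - median = 55 - 40 = 15
slope * diff = 0.103 * 15 = 1.545
GE = 6.3 + 1.545
GE = 7.845

7.845


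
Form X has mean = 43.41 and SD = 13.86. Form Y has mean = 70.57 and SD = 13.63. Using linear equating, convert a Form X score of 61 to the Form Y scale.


slope = SD_Y / SD_X = 13.63 / 13.86 ~ 0.9834
intercept = mean_Y - slope * mean_X = 70.57 - (13.63 / 13.86) * 43.41 ~ 27.8804
Y = slope * X + intercept. To avoid rounding drift from the rounded slope/intercept, evaluate the equivalent form Y = mean_Y + SD_Y * (X - mean_X) / SD_X at full precision:
Y = 70.57 + 13.63 * (61 - 43.41) / 13.86
Y = 70.57 + 13.63 * 17.59 / 13.86
Y = 70.57 + 239.7517 / 13.86
Y = 70.57 + 17.2981
Y = 87.8681

87.8681


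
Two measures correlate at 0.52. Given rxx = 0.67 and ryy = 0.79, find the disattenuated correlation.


r_corrected = rxy / sqrt(rxx * ryy)
= 0.52 / sqrt(0.67 * 0.79)
= 0.52 / sqrt(0.5293)
= 0.52 / 0.72753
r_corrected = 0.7147

0.7147


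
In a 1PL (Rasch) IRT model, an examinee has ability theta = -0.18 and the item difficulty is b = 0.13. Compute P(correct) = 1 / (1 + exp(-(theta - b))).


theta - b = -0.18 - 0.13 = -0.31
exp(-(theta - b)) = exp(0.31) = 1.3634
P = 1 / (1 + 1.3634)
P = 0.4231

0.4231


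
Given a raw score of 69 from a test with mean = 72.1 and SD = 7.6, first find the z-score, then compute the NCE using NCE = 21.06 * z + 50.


z = (X - mean) / SD = (69 - 72.1) / 7.6
z = -3.1 / 7.6
z = -0.4079
NCE = NCE = 21.06z + 50
Carry z at full precision (z = -3.1 / 7.6) into the conversion:
NCE = 21.06 * (-3.1 / 7.6) + 50 = -65.286 / 7.6 + 50
NCE = -8.5903 + 50
NCE = 41.4097

41.4097


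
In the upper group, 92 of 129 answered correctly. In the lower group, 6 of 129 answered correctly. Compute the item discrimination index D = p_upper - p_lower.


p_upper = 92/129 = 0.7132
p_lower = 6/129 = 0.0465
D = 0.7132 - 0.0465 = 0.6667

0.6667


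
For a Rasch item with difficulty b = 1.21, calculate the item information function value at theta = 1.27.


P = 1/(1+exp(-(1.27-1.21))) = 0.515
I = P*(1-P) = 0.515 * 0.485
I = 0.2498

0.2498


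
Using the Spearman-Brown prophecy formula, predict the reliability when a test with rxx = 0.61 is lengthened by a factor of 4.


r_new = (n * rxx) / (1 + (n-1) * rxx)
r_new = (4 * 0.61) / (1 + 3 * 0.61)
r_new = 2.44 / 2.83
r_new = 0.8622

0.8622


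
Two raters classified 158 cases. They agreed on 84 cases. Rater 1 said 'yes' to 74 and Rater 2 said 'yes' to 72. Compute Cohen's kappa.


P_o = 84/158 = 0.531646
P_e = (74*72 + 84*86) / 24964 = 0.502804
kappa = (P_o - P_e) / (1 - P_e)
kappa = (0.531646 - 0.502804) / (1 - 0.502804)
kappa = 0.058

0.058


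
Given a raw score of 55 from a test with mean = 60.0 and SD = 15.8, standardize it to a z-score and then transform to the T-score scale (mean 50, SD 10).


z = (X - mean) / SD = (55 - 60.0) / 15.8
z = -5.0 / 15.8
z = -0.3165
T-score = T = 50 + 10z
Carry z at full precision (z = -5.0 / 15.8) into the conversion:
T-score = 50 + 10 * (-5.0 / 15.8) = 50 + -50 / 15.8
T-score = 50 + -3.1646
T-score = 46.8354

46.8354


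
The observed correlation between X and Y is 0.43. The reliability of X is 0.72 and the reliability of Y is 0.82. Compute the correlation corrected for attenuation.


r_corrected = rxy / sqrt(rxx * ryy)
= 0.43 / sqrt(0.72 * 0.82)
= 0.43 / sqrt(0.5904)
= 0.43 / 0.768375
r_corrected = 0.5596

0.5596


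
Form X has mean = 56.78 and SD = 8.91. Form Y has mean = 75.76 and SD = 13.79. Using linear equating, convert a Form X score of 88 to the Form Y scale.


slope = SD_Y / SD_X = 13.79 / 8.91 ~ 1.5477
intercept = mean_Y - slope * mean_X = 75.76 - (13.79 / 8.91) * 56.78 ~ -12.1184
Y = slope * X + intercept. To avoid rounding drift from the rounded slope/intercept, evaluate the equivalent form Y = mean_Y + SD_Y * (X - mean_X) / SD_X at full precision:
Y = 75.76 + 13.79 * (88 - 56.78) / 8.91
Y = 75.76 + 13.79 * 31.22 / 8.91
Y = 75.76 + 430.5238 / 8.91
Y = 75.76 + 48.3192
Y = 124.0792

124.0792


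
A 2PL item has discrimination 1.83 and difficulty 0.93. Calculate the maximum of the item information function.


For 2PL, max info at theta = b = 0.93
I_max = a^2 / 4 = 1.83^2 / 4
= 3.3489 / 4
I_max = 0.8372

0.8372


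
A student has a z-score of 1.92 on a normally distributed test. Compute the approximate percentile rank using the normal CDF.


CDF(z) = 0.5 * (1 + erf(z/sqrt(2)))
erf(1.3576) = 0.9451
CDF = 0.9726
Percentile rank = 0.9726 * 100 = 97.26

97.26


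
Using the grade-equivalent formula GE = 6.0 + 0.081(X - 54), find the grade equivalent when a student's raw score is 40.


raw - median = 40 - 54 = -14
slope * diff = 0.081 * -14 = -1.134
GE = 6.0 + -1.134
GE = 4.866

4.866


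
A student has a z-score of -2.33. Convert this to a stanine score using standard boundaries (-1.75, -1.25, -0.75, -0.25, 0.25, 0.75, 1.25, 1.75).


Stanine boundaries: [-1.75, -1.25, -0.75, -0.25, 0.25, 0.75, 1.25, 1.75]
z = -2.33
Check each boundary:
  z < -1.75
  z < -1.25
  z < -0.75
  z < -0.25
  z < 0.25
  z < 0.75
  z < 1.25
  z < 1.75
Highest qualifying boundary gives stanine = 1

1


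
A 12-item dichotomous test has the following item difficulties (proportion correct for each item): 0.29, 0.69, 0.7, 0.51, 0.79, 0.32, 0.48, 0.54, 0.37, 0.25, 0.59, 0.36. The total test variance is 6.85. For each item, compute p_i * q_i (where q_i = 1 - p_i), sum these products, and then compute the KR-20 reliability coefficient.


For each item, compute p_i * q_i:
  Item 1: 0.29 * 0.71 = 0.2059
  Item 2: 0.69 * 0.31 = 0.2139
  Item 3: 0.7 * 0.3 = 0.21
  Item 4: 0.51 * 0.49 = 0.2499
  Item 5: 0.79 * 0.21 = 0.1659
  Item 6: 0.32 * 0.68 = 0.2176
  Item 7: 0.48 * 0.52 = 0.2496
  Item 8: 0.54 * 0.46 = 0.2484
  Item 9: 0.37 * 0.63 = 0.2331
  Item 10: 0.25 * 0.75 = 0.1875
  Item 11: 0.59 * 0.41 = 0.2419
  Item 12: 0.36 * 0.64 = 0.2304
Sum(p_i * q_i) = 0.2059 + 0.2139 + 0.21 + 0.2499 + 0.1659 + 0.2176 + 0.2496 + 0.2484 + 0.2331 + 0.1875 + 0.2419 + 0.2304 = 2.6541
KR-20 = (k/(k-1)) * (1 - Sum(p_i*q_i) / Var_total)
= (12/11) * (1 - 2.6541/6.85)
= 1.0909 * 0.6125
KR-20 = 0.6682

0.6682


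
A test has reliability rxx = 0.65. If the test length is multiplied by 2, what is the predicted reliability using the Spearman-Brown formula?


r_new = (n * rxx) / (1 + (n-1) * rxx)
r_new = (2 * 0.65) / (1 + 1 * 0.65)
r_new = 1.3 / 1.65
r_new = 0.7879

0.7879


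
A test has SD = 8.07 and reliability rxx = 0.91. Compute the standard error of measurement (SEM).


SEM = SD * sqrt(1 - rxx)
SEM = 8.07 * sqrt(1 - 0.91)
SEM = 8.07 * sqrt(0.09) = 8.07 * 0.3
SEM = 2.421

2.421


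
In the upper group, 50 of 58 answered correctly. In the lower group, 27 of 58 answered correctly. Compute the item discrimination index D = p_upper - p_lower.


p_upper = 50/58 = 0.8621
p_lower = 27/58 = 0.4655
D = 0.8621 - 0.4655 = 0.3966

0.3966


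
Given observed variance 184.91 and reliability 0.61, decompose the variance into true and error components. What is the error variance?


var_true = rxx * var_obs = 0.61 * 184.91 = 112.7951
var_error = var_obs - var_true
var_error = 184.91 - 112.7951
var_error = 72.1149

72.1149


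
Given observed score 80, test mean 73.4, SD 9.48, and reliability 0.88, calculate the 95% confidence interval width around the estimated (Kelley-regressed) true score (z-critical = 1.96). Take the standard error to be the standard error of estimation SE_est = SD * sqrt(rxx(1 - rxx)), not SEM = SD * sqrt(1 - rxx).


True score estimate = 0.88*80 + 0.12*73.4 = 79.208
SE_est = SD * sqrt(rxx * (1 - rxx)) = 9.48 * sqrt(0.88 * 0.12) = 9.48 * sqrt(0.1056) = 3.080635
CI = T_est +/- z * SE_est, so width = 2 * z * SE_est = 2 * 1.96 * 3.080635
Width = 12.0761

12.0761


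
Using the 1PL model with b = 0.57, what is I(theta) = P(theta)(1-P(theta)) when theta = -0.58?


P = 1/(1+exp(-(-0.58-0.57))) = 0.2405
I = P*(1-P) = 0.2405 * 0.7595
I = 0.1827

0.1827


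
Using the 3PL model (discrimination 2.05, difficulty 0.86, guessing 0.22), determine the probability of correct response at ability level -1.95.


logit = 2.05*(-1.95 - 0.86) = -5.7605
P* = 1/(1 + exp(--5.7605)) = 0.0031
P = 0.22 + (1 - 0.22) * 0.0031
P = 0.2224

0.2224


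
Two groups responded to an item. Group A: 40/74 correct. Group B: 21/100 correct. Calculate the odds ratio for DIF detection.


Odds_A = 40/34 = 1.1765
Odds_B = 21/79 = 0.2658
OR = Odds_A / Odds_B = 1.1765 / 0.2658
Exactly, OR = (40 * 79) / (34 * 21) = 3160 / 714
OR = 4.4258

4.4258


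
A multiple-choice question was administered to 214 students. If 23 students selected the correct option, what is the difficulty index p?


Item difficulty p = number correct / total examinees
p = 23 / 214
p = 0.1075

0.1075


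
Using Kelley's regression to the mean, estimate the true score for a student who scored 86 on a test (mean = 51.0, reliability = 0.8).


T_est = rxx * X + (1 - rxx) * mean
T_est = 0.8 * 86 + 0.2 * 51.0
T_est = 68.8 + 10.2
T_est = 79.0

79.0


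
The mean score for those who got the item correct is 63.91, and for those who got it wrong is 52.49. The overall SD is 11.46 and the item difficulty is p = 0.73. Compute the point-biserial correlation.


q = 1 - p = 0.27
rpb = ((M1 - M0) / SD) * sqrt(p * q)
rpb = ((63.91 - 52.49) / 11.46) * sqrt(0.73 * 0.27)
rpb = 0.4424

0.4424


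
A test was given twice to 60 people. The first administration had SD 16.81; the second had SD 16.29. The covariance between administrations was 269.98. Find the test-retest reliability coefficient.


r = cov(X,Y) / (SD_X * SD_Y)
r = 269.98 / (16.81 * 16.29)
r = 269.98 / 273.8349
r = 0.9859

0.9859


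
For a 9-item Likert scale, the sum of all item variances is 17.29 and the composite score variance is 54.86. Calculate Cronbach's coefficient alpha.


alpha = (k/(k-1)) * (1 - sum(si^2)/s_total^2)
= (9/8) * (1 - 17.29/54.86)
alpha = 0.7704

0.7704


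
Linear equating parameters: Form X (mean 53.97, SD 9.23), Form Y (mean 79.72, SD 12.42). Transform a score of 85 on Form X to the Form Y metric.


slope = SD_Y / SD_X = 12.42 / 9.23 ~ 1.3456
intercept = mean_Y - slope * mean_X = 79.72 - (12.42 / 9.23) * 53.97 ~ 7.0973
Y = slope * X + intercept. To avoid rounding drift from the rounded slope/intercept, evaluate the equivalent form Y = mean_Y + SD_Y * (X - mean_X) / SD_X at full precision:
Y = 79.72 + 12.42 * (85 - 53.97) / 9.23
Y = 79.72 + 12.42 * 31.03 / 9.23
Y = 79.72 + 385.3926 / 9.23
Y = 79.72 + 41.7543
Y = 121.4743

121.4743


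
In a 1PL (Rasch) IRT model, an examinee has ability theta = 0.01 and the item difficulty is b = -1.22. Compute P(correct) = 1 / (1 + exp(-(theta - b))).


theta - b = 0.01 - -1.22 = 1.23
exp(-(theta - b)) = exp(-1.23) = 0.2923
P = 1 / (1 + 0.2923)
P = 0.7738

0.7738


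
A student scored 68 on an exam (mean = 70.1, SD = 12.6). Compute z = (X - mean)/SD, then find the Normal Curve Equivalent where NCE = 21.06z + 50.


z = (X - mean) / SD = (68 - 70.1) / 12.6
z = -2.1 / 12.6
z = -0.1667
NCE = NCE = 21.06z + 50
Carry z at full precision (z = -2.1 / 12.6) into the conversion:
NCE = 21.06 * (-2.1 / 12.6) + 50 = -44.226 / 12.6 + 50
NCE = -3.51 + 50
NCE = 46.49

46.49


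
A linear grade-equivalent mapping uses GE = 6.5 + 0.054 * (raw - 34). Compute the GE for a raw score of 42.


raw - median = 42 - 34 = 8
slope * diff = 0.054 * 8 = 0.432
GE = 6.5 + 0.432
GE = 6.932

6.932


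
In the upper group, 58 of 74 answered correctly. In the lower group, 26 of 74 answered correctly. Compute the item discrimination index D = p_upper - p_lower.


p_upper = 58/74 = 0.7838
p_lower = 26/74 = 0.3514
D = 0.7838 - 0.3514 = 0.4324

0.4324


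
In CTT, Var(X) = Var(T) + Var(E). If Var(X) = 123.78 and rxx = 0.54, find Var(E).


var_true = rxx * var_obs = 0.54 * 123.78 = 66.8412
var_error = var_obs - var_true
var_error = 123.78 - 66.8412
var_error = 56.9388

56.9388


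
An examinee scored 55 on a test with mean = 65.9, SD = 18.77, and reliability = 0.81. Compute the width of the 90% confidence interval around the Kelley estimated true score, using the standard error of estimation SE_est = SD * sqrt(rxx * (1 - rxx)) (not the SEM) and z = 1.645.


True score estimate = 0.81*55 + 0.19*65.9 = 57.071
SE_est = SD * sqrt(rxx * (1 - rxx)) = 18.77 * sqrt(0.81 * 0.19) = 18.77 * sqrt(0.1539) = 7.363488
CI = T_est +/- z * SE_est, so width = 2 * z * SE_est = 2 * 1.645 * 7.363488
Width = 24.2259

24.2259


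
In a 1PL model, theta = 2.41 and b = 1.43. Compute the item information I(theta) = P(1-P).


P = 1/(1+exp(-(2.41-1.43))) = 0.7271
I = P*(1-P) = 0.7271 * 0.2729
I = 0.1984

0.1984


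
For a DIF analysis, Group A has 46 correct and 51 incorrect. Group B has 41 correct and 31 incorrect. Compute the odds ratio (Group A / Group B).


Odds_A = 46/51 = 0.902
Odds_B = 41/31 = 1.3226
OR = Odds_A / Odds_B = 0.902 / 1.3226
Exactly, OR = (46 * 31) / (51 * 41) = 1426 / 2091
OR = 0.682

0.682


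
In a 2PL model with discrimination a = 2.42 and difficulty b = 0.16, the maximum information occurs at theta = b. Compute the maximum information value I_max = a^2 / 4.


For 2PL, max info at theta = b = 0.16
I_max = a^2 / 4 = 2.42^2 / 4
= 5.8564 / 4
I_max = 1.4641

1.4641


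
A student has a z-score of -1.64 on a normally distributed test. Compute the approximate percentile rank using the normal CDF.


CDF(z) = 0.5 * (1 + erf(z/sqrt(2)))
erf(-1.1597) = -0.899
CDF = 0.0505
Percentile rank = 0.0505 * 100 = 5.05

5.05


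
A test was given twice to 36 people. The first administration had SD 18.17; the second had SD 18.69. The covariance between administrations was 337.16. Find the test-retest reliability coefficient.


r = cov(X,Y) / (SD_X * SD_Y)
r = 337.16 / (18.17 * 18.69)
r = 337.16 / 339.5973
r = 0.9928

0.9928


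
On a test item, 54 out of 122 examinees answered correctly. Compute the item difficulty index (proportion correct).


Item difficulty p = number correct / total examinees
p = 54 / 122
p = 0.4426

0.4426


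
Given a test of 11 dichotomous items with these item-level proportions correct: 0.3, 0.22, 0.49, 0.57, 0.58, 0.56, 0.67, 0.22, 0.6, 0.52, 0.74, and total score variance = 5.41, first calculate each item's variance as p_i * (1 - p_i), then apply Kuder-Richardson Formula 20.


For each item, compute p_i * q_i:
  Item 1: 0.3 * 0.7 = 0.21
  Item 2: 0.22 * 0.78 = 0.1716
  Item 3: 0.49 * 0.51 = 0.2499
  Item 4: 0.57 * 0.43 = 0.2451
  Item 5: 0.58 * 0.42 = 0.2436
  Item 6: 0.56 * 0.44 = 0.2464
  Item 7: 0.67 * 0.33 = 0.2211
  Item 8: 0.22 * 0.78 = 0.1716
  Item 9: 0.6 * 0.4 = 0.24
  Item 10: 0.52 * 0.48 = 0.2496
  Item 11: 0.74 * 0.26 = 0.1924
Sum(p_i * q_i) = 0.21 + 0.1716 + 0.2499 + 0.2451 + 0.2436 + 0.2464 + 0.2211 + 0.1716 + 0.24 + 0.2496 + 0.1924 = 2.4413
KR-20 = (k/(k-1)) * (1 - Sum(p_i*q_i) / Var_total)
= (11/10) * (1 - 2.4413/5.41)
= 1.1 * 0.5487
KR-20 = 0.6036

0.6036


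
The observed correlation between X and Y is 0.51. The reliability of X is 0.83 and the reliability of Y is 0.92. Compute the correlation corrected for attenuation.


r_corrected = rxy / sqrt(rxx * ryy)
= 0.51 / sqrt(0.83 * 0.92)
= 0.51 / sqrt(0.7636)
= 0.51 / 0.873842
r_corrected = 0.5836

0.5836


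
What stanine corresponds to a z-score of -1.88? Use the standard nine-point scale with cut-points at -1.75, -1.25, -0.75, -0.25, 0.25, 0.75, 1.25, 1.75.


Stanine boundaries: [-1.75, -1.25, -0.75, -0.25, 0.25, 0.75, 1.25, 1.75]
z = -1.88
Check each boundary:
  z < -1.75
  z < -1.25
  z < -0.75
  z < -0.25
  z < 0.25
  z < 0.75
  z < 1.25
  z < 1.75
Highest qualifying boundary gives stanine = 1

1


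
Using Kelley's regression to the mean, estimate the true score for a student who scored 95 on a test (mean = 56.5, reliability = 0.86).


T_est = rxx * X + (1 - rxx) * mean
T_est = 0.86 * 95 + 0.14 * 56.5
T_est = 81.7 + 7.91
T_est = 89.61

89.61


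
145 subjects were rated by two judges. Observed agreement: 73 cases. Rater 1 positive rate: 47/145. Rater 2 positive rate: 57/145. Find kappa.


P_o = 73/145 = 0.503448
P_e = (47*57 + 98*88) / 21025 = 0.537598
kappa = (P_o - P_e) / (1 - P_e)
kappa = (0.503448 - 0.537598) / (1 - 0.537598)
kappa = -0.0739

-0.0739


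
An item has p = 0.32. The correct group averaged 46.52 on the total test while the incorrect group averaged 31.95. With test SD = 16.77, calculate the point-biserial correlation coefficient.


q = 1 - p = 0.68
rpb = ((M1 - M0) / SD) * sqrt(p * q)
rpb = ((46.52 - 31.95) / 16.77) * sqrt(0.32 * 0.68)
rpb = 0.4053

0.4053


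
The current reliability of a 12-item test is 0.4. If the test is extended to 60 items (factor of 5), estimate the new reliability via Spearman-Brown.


r_new = (n * rxx) / (1 + (n-1) * rxx)
r_new = (5 * 0.4) / (1 + 4 * 0.4)
r_new = 2.0 / 2.6
r_new = 0.7692

0.7692


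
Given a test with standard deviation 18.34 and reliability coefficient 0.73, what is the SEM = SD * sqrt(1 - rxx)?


SEM = SD * sqrt(1 - rxx)
SEM = 18.34 * sqrt(1 - 0.73)
SEM = 18.34 * sqrt(0.27) = 18.34 * 0.519615
SEM = 9.5297

9.5297


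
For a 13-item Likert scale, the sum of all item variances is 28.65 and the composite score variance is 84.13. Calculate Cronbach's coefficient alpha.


alpha = (k/(k-1)) * (1 - sum(si^2)/s_total^2)
= (13/12) * (1 - 28.65/84.13)
alpha = 0.7144

0.7144


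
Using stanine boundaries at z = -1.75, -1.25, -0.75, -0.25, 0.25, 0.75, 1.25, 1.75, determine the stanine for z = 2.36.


Stanine boundaries: [-1.75, -1.25, -0.75, -0.25, 0.25, 0.75, 1.25, 1.75]
z = 2.36
Check each boundary:
  z >= -1.75 -> could be stanine 2
  z >= -1.25 -> could be stanine 3
  z >= -0.75 -> could be stanine 4
  z >= -0.25 -> could be stanine 5
  z >= 0.25 -> could be stanine 6
  z >= 0.75 -> could be stanine 7
  z >= 1.25 -> could be stanine 8
  z >= 1.75 -> could be stanine 9
Highest qualifying boundary gives stanine = 9

9


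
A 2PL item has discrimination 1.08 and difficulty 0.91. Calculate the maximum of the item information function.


For 2PL, max info at theta = b = 0.91
I_max = a^2 / 4 = 1.08^2 / 4
= 1.1664 / 4
I_max = 0.2916

0.2916


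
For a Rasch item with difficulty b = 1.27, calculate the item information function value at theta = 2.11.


P = 1/(1+exp(-(2.11-1.27))) = 0.6985
I = P*(1-P) = 0.6985 * 0.3015
I = 0.2106

0.2106


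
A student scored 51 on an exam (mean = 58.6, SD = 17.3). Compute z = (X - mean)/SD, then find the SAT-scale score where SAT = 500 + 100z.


z = (X - mean) / SD = (51 - 58.6) / 17.3
z = -7.6 / 17.3
z = -0.4393
SAT-scale = SAT = 500 + 100z
Carry z at full precision (z = -7.6 / 17.3) into the conversion:
SAT-scale = 500 + 100 * (-7.6 / 17.3) = 500 + -760 / 17.3
SAT-scale = 500 + -43.9306
SAT-scale = 456.0694

456.0694


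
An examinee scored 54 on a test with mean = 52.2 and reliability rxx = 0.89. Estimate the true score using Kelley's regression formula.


T_est = rxx * X + (1 - rxx) * mean
T_est = 0.89 * 54 + 0.11 * 52.2
T_est = 48.06 + 5.742
T_est = 53.802

53.802


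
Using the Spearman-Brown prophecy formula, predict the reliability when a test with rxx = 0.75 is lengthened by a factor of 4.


r_new = (n * rxx) / (1 + (n-1) * rxx)
r_new = (4 * 0.75) / (1 + 3 * 0.75)
r_new = 3.0 / 3.25
r_new = 0.9231

0.9231


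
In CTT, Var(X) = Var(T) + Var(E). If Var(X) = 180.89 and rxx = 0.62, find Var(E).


var_true = rxx * var_obs = 0.62 * 180.89 = 112.1518
var_error = var_obs - var_true
var_error = 180.89 - 112.1518
var_error = 68.7382

68.7382


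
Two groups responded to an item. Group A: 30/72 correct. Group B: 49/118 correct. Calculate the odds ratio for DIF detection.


Odds_A = 30/42 = 0.7143
Odds_B = 49/69 = 0.7101
OR = Odds_A / Odds_B = 0.7143 / 0.7101
Exactly, OR = (30 * 69) / (42 * 49) = 2070 / 2058
OR = 1.0058

1.0058


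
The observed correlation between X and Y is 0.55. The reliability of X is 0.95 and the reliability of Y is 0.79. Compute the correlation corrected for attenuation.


r_corrected = rxy / sqrt(rxx * ryy)
= 0.55 / sqrt(0.95 * 0.79)
= 0.55 / sqrt(0.7505)
= 0.55 / 0.866314
r_corrected = 0.6349

0.6349


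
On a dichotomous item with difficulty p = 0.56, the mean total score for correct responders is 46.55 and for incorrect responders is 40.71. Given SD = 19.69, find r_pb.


q = 1 - p = 0.44
rpb = ((M1 - M0) / SD) * sqrt(p * q)
rpb = ((46.55 - 40.71) / 19.69) * sqrt(0.56 * 0.44)
rpb = 0.1472

0.1472


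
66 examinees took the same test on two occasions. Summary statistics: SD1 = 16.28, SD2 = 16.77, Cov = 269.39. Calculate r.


r = cov(X,Y) / (SD_X * SD_Y)
r = 269.39 / (16.28 * 16.77)
r = 269.39 / 273.0156
r = 0.9867

0.9867


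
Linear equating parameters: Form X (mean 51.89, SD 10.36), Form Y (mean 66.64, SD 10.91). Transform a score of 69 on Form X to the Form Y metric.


slope = SD_Y / SD_X = 10.91 / 10.36 ~ 1.0531
intercept = mean_Y - slope * mean_X = 66.64 - (10.91 / 10.36) * 51.89 ~ 11.9952
Y = slope * X + intercept. To avoid rounding drift from the rounded slope/intercept, evaluate the equivalent form Y = mean_Y + SD_Y * (X - mean_X) / SD_X at full precision:
Y = 66.64 + 10.91 * (69 - 51.89) / 10.36
Y = 66.64 + 10.91 * 17.11 / 10.36
Y = 66.64 + 186.6701 / 10.36
Y = 66.64 + 18.0183
Y = 84.6583

84.6583


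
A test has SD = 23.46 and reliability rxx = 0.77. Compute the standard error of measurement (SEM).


SEM = SD * sqrt(1 - rxx)
SEM = 23.46 * sqrt(1 - 0.77)
SEM = 23.46 * sqrt(0.23) = 23.46 * 0.479583
SEM = 11.251

11.251


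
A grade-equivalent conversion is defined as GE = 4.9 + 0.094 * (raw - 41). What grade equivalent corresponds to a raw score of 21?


raw - median = 21 - 41 = -20
slope * diff = 0.094 * -20 = -1.88
GE = 4.9 + -1.88
GE = 3.02

3.02


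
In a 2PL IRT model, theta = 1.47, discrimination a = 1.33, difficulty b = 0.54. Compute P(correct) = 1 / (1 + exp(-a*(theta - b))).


a*(theta - b) = 1.33 * (1.47 - 0.54) = 1.2369
exp(-1.2369) = 0.2903
P = 1 / (1 + 0.2903)
P = 0.775

0.775


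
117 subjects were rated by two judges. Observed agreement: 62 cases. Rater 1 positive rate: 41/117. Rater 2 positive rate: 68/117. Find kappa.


P_o = 62/117 = 0.529915
P_e = (41*68 + 76*49) / 13689 = 0.47571
kappa = (P_o - P_e) / (1 - P_e)
kappa = (0.529915 - 0.47571) / (1 - 0.47571)
kappa = 0.1034

0.1034


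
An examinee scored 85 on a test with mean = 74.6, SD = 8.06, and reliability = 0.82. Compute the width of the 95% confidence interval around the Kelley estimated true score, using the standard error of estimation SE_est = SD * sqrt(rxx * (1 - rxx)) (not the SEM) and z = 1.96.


True score estimate = 0.82*85 + 0.18*74.6 = 83.128
SE_est = SD * sqrt(rxx * (1 - rxx)) = 8.06 * sqrt(0.82 * 0.18) = 8.06 * sqrt(0.1476) = 3.096551
CI = T_est +/- z * SE_est, so width = 2 * z * SE_est = 2 * 1.96 * 3.096551
Width = 12.1385

12.1385


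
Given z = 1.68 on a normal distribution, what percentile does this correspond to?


CDF(z) = 0.5 * (1 + erf(z/sqrt(2)))
erf(1.1879) = 0.907
CDF = 0.9535
Percentile rank = 0.9535 * 100 = 95.35

95.35


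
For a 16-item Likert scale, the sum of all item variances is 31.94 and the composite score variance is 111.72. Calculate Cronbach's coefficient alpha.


alpha = (k/(k-1)) * (1 - sum(si^2)/s_total^2)
= (16/15) * (1 - 31.94/111.72)
alpha = 0.7617

0.7617


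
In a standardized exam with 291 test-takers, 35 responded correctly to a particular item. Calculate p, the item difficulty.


Item difficulty p = number correct / total examinees
p = 35 / 291
p = 0.1203

0.1203


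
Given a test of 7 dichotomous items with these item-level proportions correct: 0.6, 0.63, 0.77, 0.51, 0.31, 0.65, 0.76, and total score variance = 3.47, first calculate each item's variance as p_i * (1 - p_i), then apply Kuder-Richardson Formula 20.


For each item, compute p_i * q_i:
  Item 1: 0.6 * 0.4 = 0.24
  Item 2: 0.63 * 0.37 = 0.2331
  Item 3: 0.77 * 0.23 = 0.1771
  Item 4: 0.51 * 0.49 = 0.2499
  Item 5: 0.31 * 0.69 = 0.2139
  Item 6: 0.65 * 0.35 = 0.2275
  Item 7: 0.76 * 0.24 = 0.1824
Sum(p_i * q_i) = 0.24 + 0.2331 + 0.1771 + 0.2499 + 0.2139 + 0.2275 + 0.1824 = 1.5239
KR-20 = (k/(k-1)) * (1 - Sum(p_i*q_i) / Var_total)
= (7/6) * (1 - 1.5239/3.47)
= 1.1667 * 0.5608
KR-20 = 0.6543

0.6543


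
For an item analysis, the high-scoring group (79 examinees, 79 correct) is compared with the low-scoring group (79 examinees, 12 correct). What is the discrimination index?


p_upper = 79/79 = 1.0
p_lower = 12/79 = 0.1519
D = 1.0 - 0.1519 = 0.8481

0.8481


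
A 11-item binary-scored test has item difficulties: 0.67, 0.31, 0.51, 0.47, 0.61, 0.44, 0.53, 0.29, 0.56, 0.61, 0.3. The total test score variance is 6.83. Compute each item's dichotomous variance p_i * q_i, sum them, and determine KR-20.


For each item, compute p_i * q_i:
  Item 1: 0.67 * 0.33 = 0.2211
  Item 2: 0.31 * 0.69 = 0.2139
  Item 3: 0.51 * 0.49 = 0.2499
  Item 4: 0.47 * 0.53 = 0.2491
  Item 5: 0.61 * 0.39 = 0.2379
  Item 6: 0.44 * 0.56 = 0.2464
  Item 7: 0.53 * 0.47 = 0.2491
  Item 8: 0.29 * 0.71 = 0.2059
  Item 9: 0.56 * 0.44 = 0.2464
  Item 10: 0.61 * 0.39 = 0.2379
  Item 11: 0.3 * 0.7 = 0.21
Sum(p_i * q_i) = 0.2211 + 0.2139 + 0.2499 + 0.2491 + 0.2379 + 0.2464 + 0.2491 + 0.2059 + 0.2464 + 0.2379 + 0.21 = 2.5676
KR-20 = (k/(k-1)) * (1 - Sum(p_i*q_i) / Var_total)
= (11/10) * (1 - 2.5676/6.83)
= 1.1 * 0.6241
KR-20 = 0.6865

0.6865


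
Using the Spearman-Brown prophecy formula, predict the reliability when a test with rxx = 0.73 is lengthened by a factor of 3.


r_new = (n * rxx) / (1 + (n-1) * rxx)
r_new = (3 * 0.73) / (1 + 2 * 0.73)
r_new = 2.19 / 2.46
r_new = 0.8902

0.8902


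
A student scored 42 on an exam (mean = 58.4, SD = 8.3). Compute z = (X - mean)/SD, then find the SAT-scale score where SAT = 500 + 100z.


z = (X - mean) / SD = (42 - 58.4) / 8.3
z = -16.4 / 8.3
z = -1.9759
SAT-scale = SAT = 500 + 100z
Carry z at full precision (z = -16.4 / 8.3) into the conversion:
SAT-scale = 500 + 100 * (-16.4 / 8.3) = 500 + -1640 / 8.3
SAT-scale = 500 + -197.5904
SAT-scale = 302.4096

302.4096


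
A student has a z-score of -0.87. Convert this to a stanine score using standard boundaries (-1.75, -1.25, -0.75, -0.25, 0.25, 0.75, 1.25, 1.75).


Stanine boundaries: [-1.75, -1.25, -0.75, -0.25, 0.25, 0.75, 1.25, 1.75]
z = -0.87
Check each boundary:
  z >= -1.75 -> could be stanine 2
  z >= -1.25 -> could be stanine 3
  z < -0.75
  z < -0.25
  z < 0.25
  z < 0.75
  z < 1.25
  z < 1.75
Highest qualifying boundary gives stanine = 3

3


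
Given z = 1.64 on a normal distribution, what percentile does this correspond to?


CDF(z) = 0.5 * (1 + erf(z/sqrt(2)))
erf(1.1597) = 0.899
CDF = 0.9495
Percentile rank = 0.9495 * 100 = 94.95

94.95


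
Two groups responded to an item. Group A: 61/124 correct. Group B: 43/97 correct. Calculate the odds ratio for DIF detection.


Odds_A = 61/63 = 0.9683
Odds_B = 43/54 = 0.7963
OR = Odds_A / Odds_B = 0.9683 / 0.7963
Exactly, OR = (61 * 54) / (63 * 43) = 3294 / 2709
OR = 1.2159

1.2159


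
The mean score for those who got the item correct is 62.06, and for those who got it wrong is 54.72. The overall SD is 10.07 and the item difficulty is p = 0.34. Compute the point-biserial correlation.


q = 1 - p = 0.66
rpb = ((M1 - M0) / SD) * sqrt(p * q)
rpb = ((62.06 - 54.72) / 10.07) * sqrt(0.34 * 0.66)
rpb = 0.3453

0.3453


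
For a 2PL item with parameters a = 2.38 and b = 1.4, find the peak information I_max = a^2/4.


For 2PL, max info at theta = b = 1.4
I_max = a^2 / 4 = 2.38^2 / 4
= 5.6644 / 4
I_max = 1.4161

1.4161


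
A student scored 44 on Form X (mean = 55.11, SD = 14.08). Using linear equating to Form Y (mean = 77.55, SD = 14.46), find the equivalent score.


slope = SD_Y / SD_X = 14.46 / 14.08 ~ 1.027
intercept = mean_Y - slope * mean_X = 77.55 - (14.46 / 14.08) * 55.11 ~ 20.9527
Y = slope * X + intercept. To avoid rounding drift from the rounded slope/intercept, evaluate the equivalent form Y = mean_Y + SD_Y * (X - mean_X) / SD_X at full precision:
Y = 77.55 + 14.46 * (44 - 55.11) / 14.08
Y = 77.55 - 14.46 * 11.11 / 14.08
Y = 77.55 - 160.6506 / 14.08
Y = 77.55 - 11.4098
Y = 66.1402

66.1402


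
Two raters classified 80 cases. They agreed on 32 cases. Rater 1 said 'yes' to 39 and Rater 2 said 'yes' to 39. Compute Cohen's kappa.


P_o = 32/80 = 0.4
P_e = (39*39 + 41*41) / 6400 = 0.500313
kappa = (P_o - P_e) / (1 - P_e)
kappa = (0.4 - 0.500313) / (1 - 0.500313)
kappa = -0.2008

-0.2008


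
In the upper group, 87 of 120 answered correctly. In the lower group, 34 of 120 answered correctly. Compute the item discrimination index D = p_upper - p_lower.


p_upper = 87/120 = 0.725
p_lower = 34/120 = 0.2833
D = 0.725 - 0.2833 = 0.4417

0.4417


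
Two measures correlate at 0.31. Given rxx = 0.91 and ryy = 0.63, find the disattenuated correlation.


r_corrected = rxy / sqrt(rxx * ryy)
= 0.31 / sqrt(0.91 * 0.63)
= 0.31 / sqrt(0.5733)
= 0.31 / 0.757166
r_corrected = 0.4094

0.4094


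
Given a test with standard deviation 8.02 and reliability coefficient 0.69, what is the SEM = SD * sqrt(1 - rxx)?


SEM = SD * sqrt(1 - rxx)
SEM = 8.02 * sqrt(1 - 0.69)
SEM = 8.02 * sqrt(0.31) = 8.02 * 0.556776
SEM = 4.4653

4.4653


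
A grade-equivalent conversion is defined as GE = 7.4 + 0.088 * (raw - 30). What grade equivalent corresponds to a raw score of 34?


raw - median = 34 - 30 = 4
slope * diff = 0.088 * 4 = 0.352
GE = 7.4 + 0.352
GE = 7.752

7.752


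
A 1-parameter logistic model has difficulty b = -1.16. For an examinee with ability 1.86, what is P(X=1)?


theta - b = 1.86 - -1.16 = 3.02
exp(-(theta - b)) = exp(-3.02) = 0.0488
P = 1 / (1 + 0.0488)
P = 0.9535

0.9535


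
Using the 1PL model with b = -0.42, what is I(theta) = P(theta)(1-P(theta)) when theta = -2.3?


P = 1/(1+exp(-(-2.3--0.42))) = 0.1324
I = P*(1-P) = 0.1324 * 0.8676
I = 0.1149

0.1149


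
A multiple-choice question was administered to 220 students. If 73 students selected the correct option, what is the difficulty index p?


Item difficulty p = number correct / total examinees
p = 73 / 220
p = 0.3318

0.3318


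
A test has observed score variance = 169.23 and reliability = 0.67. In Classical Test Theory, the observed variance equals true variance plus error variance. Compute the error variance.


var_true = rxx * var_obs = 0.67 * 169.23 = 113.3841
var_error = var_obs - var_true
var_error = 169.23 - 113.3841
var_error = 55.8459

55.8459


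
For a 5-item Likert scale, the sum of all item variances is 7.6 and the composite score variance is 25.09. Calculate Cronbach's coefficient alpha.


alpha = (k/(k-1)) * (1 - sum(si^2)/s_total^2)
= (5/4) * (1 - 7.6/25.09)
alpha = 0.8714

0.8714


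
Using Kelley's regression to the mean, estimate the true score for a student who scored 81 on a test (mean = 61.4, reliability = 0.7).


T_est = rxx * X + (1 - rxx) * mean
T_est = 0.7 * 81 + 0.3 * 61.4
T_est = 56.7 + 18.42
T_est = 75.12

75.12


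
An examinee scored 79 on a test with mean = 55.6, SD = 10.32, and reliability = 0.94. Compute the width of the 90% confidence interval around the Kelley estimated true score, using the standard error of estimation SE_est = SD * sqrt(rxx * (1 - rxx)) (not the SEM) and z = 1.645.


True score estimate = 0.94*79 + 0.06*55.6 = 77.596
SE_est = SD * sqrt(rxx * (1 - rxx)) = 10.32 * sqrt(0.94 * 0.06) = 10.32 * sqrt(0.0564) = 2.450864
CI = T_est +/- z * SE_est, so width = 2 * z * SE_est = 2 * 1.645 * 2.450864
Width = 8.0633

8.0633


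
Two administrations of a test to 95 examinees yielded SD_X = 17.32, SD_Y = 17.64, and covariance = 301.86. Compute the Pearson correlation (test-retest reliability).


r = cov(X,Y) / (SD_X * SD_Y)
r = 301.86 / (17.32 * 17.64)
r = 301.86 / 305.5248
r = 0.988

0.988
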